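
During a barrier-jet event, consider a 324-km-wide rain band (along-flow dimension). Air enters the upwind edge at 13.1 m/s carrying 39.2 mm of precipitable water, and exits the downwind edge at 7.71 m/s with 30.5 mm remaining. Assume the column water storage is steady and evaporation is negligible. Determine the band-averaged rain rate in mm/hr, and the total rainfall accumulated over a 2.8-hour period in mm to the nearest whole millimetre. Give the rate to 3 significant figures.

Column moisture flux per unit crosswind length is F = V × PW.
Inflow: F_in = 13.1 × 39.2 = 513.52 mm·m/s
Outflow: F_out = 7.71 × 30.5 = 235.155 mm·m/s
Steady-state rate R = (F_in − F_out)/L = (513.52 − 235.155) / 324000 m = 8.592e-04 mm/s.
R = 8.592e-04 × 3600 = 3.09 mm/hr.
Over 2.8 h: total = 3.09 × 2.8 = 8.652 ≈ 9 mm.

R ≈ 3.09 mm/hr; total ≈ 9 mm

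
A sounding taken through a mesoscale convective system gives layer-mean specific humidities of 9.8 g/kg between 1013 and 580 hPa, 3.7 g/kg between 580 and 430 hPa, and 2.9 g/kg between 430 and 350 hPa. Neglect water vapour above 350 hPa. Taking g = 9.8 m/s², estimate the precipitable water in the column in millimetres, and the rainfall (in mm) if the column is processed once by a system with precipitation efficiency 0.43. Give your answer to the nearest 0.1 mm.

PW ≈ 51.3 mm; rainfall ≈ 22.1 mm

Precipitable water is the column-integrated vapour mass per unit area: PW = (1/g) Σ q̄ Δp, with q in kg/kg and Δp in Pa (1 kg/m² of water = 1 mm).
Layer 1013–580 hPa: Δp = 433 hPa = 43300 Pa, q̄ = 0.0098 kg/kg → 0.0098 × 43300 / 9.8 = 43.30 mm
Layer 580–430 hPa: Δp = 150 hPa = 15000 Pa, q̄ = 0.0037 kg/kg → 0.0037 × 15000 / 9.8 = 5.66 mm
Layer 430–350 hPa: Δp = 80 hPa = 8000 Pa, q̄ = 0.0029 kg/kg → 0.0029 × 8000 / 9.8 = 2.37 mm
PW = 43.30 + 5.66 + 2.37 = 51.33 ≈ 51.3 mm.
Rainfall = ε × PW = 0.43 × 51.3 = 22.1 mm.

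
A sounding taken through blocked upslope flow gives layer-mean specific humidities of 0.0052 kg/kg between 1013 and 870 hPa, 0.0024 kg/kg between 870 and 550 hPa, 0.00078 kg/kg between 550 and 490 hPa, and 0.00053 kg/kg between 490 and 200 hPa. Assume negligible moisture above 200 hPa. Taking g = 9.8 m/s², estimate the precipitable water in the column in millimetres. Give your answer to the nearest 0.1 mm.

Precipitable water is the column-integrated vapour mass per unit area: PW = (1/g) Σ q̄ Δp, with q in kg/kg and Δp in Pa (1 kg/m² of water = 1 mm).
Layer 1013–870 hPa: Δp = 143 hPa = 14300 Pa, q̄ = 0.0052 kg/kg → 0.0052 × 14300 / 9.8 = 7.59 mm
Layer 870–550 hPa: Δp = 320 hPa = 32000 Pa, q̄ = 0.0024 kg/kg → 0.0024 × 32000 / 9.8 = 7.84 mm
Layer 550–490 hPa: Δp = 60 hPa = 6000 Pa, q̄ = 0.00078 kg/kg → 0.00078 × 6000 / 9.8 = 0.48 mm
Layer 490–200 hPa: Δp = 290 hPa = 29000 Pa, q̄ = 0.00053 kg/kg → 0.00053 × 29000 / 9.8 = 1.57 mm
PW = 7.59 + 7.84 + 0.48 + 1.57 = 17.48 ≈ 17.5 mm.

PW ≈ 17.5 mm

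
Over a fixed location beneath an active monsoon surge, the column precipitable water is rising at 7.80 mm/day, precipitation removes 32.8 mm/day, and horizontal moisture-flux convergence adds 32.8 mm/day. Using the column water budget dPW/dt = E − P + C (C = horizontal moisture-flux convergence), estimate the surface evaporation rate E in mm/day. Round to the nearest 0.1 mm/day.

E ≈ 7.8 mm/day

dPW/dt = +7.80 mm/day.
E = dPW/dt + P − C = (+7.80) + 32.8 − (32.8) = 7.8 mm/day.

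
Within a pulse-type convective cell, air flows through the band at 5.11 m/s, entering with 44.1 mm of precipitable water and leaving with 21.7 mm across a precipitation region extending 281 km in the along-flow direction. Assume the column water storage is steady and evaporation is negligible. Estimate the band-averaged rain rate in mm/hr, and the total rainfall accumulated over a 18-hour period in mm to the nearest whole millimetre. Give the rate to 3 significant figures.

Column moisture flux per unit crosswind length is F = V × PW.
Inflow: F_in = 5.11 × 44.1 = 225.351 mm·m/s
Outflow: F_out = 5.11 × 21.7 = 110.887 mm·m/s
Steady-state rate R = (F_in − F_out)/L = (225.351 − 110.887) / 281000 m = 4.073e-04 mm/s.
R = 4.073e-04 × 3600 = 1.47 mm/hr.
Over 18 h: total = 1.47 × 18 = 26.46 ≈ 26 mm.

R ≈ 1.47 mm/hr; total ≈ 26 mm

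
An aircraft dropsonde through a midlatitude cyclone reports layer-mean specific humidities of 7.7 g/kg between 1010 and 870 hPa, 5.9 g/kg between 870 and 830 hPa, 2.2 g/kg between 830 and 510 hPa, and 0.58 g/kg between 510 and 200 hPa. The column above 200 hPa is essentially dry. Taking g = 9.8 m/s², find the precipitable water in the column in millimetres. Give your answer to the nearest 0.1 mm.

Precipitable water is the column-integrated vapour mass per unit area: PW = (1/g) Σ q̄ Δp, with q in kg/kg and Δp in Pa (1 kg/m² of water = 1 mm).
Layer 1010–870 hPa: Δp = 140 hPa = 14000 Pa, q̄ = 0.0077 kg/kg → 0.0077 × 14000 / 9.8 = 11.00 mm
Layer 870–830 hPa: Δp = 40 hPa = 4000 Pa, q̄ = 0.0059 kg/kg → 0.0059 × 4000 / 9.8 = 2.41 mm
Layer 830–510 hPa: Δp = 320 hPa = 32000 Pa, q̄ = 0.0022 kg/kg → 0.0022 × 32000 / 9.8 = 7.18 mm
Layer 510–200 hPa: Δp = 310 hPa = 31000 Pa, q̄ = 0.00058 kg/kg → 0.00058 × 31000 / 9.8 = 1.83 mm
PW = 11.00 + 2.41 + 7.18 + 1.83 = 22.42 ≈ 22.4 mm.

PW ≈ 22.4 mm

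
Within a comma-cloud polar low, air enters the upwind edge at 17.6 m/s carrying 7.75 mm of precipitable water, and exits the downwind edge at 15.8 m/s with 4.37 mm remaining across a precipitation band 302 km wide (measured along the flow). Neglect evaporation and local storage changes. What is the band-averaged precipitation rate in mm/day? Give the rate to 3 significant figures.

Column moisture flux per unit crosswind length is F = V × PW.
Inflow: F_in = 17.6 × 7.75 = 136.4 mm·m/s
Outflow: F_out = 15.8 × 4.37 = 69.046 mm·m/s
Steady-state rate R = (F_in − F_out)/L = (136.4 − 69.046) / 302000 m = 2.230e-04 mm/s.
R = 2.230e-04 × 3600 × 24 = 19.3 mm/day.

R ≈ 19.3 mm/day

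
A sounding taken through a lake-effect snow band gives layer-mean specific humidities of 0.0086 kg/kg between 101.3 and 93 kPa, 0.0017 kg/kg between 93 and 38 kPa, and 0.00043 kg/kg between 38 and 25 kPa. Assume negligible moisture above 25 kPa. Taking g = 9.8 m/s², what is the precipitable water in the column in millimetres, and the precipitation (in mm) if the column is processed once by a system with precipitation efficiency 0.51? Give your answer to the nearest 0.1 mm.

PW ≈ 17.4 mm; precipitation ≈ 8.9 mm

Precipitable water is the column-integrated vapour mass per unit area: PW = (1/g) Σ q̄ Δp, with q in kg/kg and Δp in Pa (1 kg/m² of water = 1 mm).
Layer 101.3–93 kPa: Δp = 83 hPa = 8300 Pa, q̄ = 0.0086 kg/kg → 0.0086 × 8300 / 9.8 = 7.28 mm
Layer 93–38 kPa: Δp = 550 hPa = 55000 Pa, q̄ = 0.0017 kg/kg → 0.0017 × 55000 / 9.8 = 9.54 mm
Layer 38–25 kPa: Δp = 130 hPa = 13000 Pa, q̄ = 0.00043 kg/kg → 0.00043 × 13000 / 9.8 = 0.57 mm
PW = 7.28 + 9.54 + 0.57 = 17.39 ≈ 17.4 mm.
Precipitation = ε × PW = 0.51 × 17.4 = 8.9 mm.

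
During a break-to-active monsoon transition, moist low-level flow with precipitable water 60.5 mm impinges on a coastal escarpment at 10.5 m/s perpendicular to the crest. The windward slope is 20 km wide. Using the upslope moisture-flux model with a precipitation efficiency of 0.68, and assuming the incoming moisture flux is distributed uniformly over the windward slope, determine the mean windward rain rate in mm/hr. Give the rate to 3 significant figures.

Incoming column moisture flux per unit ridge length: F = V × PW = 10.5 × 60.5 = 635.25 mm·m/s.
Spread over the 20 km slope with efficiency ε = 0.68: R = ε·F/W = 0.68 × 635.25 / 20000 m = 2.160e-02 mm/s.
R = 2.160e-02 × 3600 = 77.8 mm/hr.

R ≈ 77.8 mm/hr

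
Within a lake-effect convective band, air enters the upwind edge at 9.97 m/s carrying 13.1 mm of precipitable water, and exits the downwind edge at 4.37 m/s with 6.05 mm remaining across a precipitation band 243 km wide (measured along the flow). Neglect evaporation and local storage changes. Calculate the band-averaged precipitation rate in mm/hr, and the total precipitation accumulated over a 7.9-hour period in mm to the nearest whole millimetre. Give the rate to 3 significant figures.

Column moisture flux per unit crosswind length is F = V × PW.
Inflow: F_in = 9.97 × 13.1 = 130.607 mm·m/s
Outflow: F_out = 4.37 × 6.05 = 26.4385 mm·m/s
Steady-state rate R = (F_in − F_out)/L = (130.607 − 26.4385) / 243000 m = 4.287e-04 mm/s.
R = 4.287e-04 × 3600 = 1.54 mm/hr.
Over 7.9 h: total = 1.54 × 7.9 = 12.166 ≈ 12 mm.

R ≈ 1.54 mm/hr; total ≈ 12 mm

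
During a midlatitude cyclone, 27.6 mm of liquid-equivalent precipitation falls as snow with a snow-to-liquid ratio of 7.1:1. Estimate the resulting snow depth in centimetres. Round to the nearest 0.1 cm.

Snow depth = liquid × ratio = 27.6 mm × 7.1 = 195.96 mm = 19.6 cm.

snow depth ≈ 19.6 cm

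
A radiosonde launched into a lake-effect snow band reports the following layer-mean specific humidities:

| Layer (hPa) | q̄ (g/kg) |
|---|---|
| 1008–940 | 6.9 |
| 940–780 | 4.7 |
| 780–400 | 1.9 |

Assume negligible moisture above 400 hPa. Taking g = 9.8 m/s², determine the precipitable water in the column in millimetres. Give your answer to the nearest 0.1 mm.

PW ≈ 19.8 mm

Precipitable water is the column-integrated vapour mass per unit area: PW = (1/g) Σ q̄ Δp, with q in kg/kg and Δp in Pa (1 kg/m² of water = 1 mm).
Layer 1008–940 hPa: Δp = 68 hPa = 6800 Pa, q̄ = 0.0069 kg/kg → 0.0069 × 6800 / 9.8 = 4.79 mm
Layer 940–780 hPa: Δp = 160 hPa = 16000 Pa, q̄ = 0.0047 kg/kg → 0.0047 × 16000 / 9.8 = 7.67 mm
Layer 780–400 hPa: Δp = 380 hPa = 38000 Pa, q̄ = 0.0019 kg/kg → 0.0019 × 38000 / 9.8 = 7.37 mm
PW = 4.79 + 7.67 + 7.37 = 19.83 ≈ 19.8 mm.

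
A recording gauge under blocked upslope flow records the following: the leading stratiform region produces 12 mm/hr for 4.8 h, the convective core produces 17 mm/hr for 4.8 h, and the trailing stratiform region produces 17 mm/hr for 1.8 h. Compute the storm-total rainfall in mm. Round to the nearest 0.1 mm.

Total = Σ Rᵢ Δtᵢ = 12 × 4.8 + 17 × 4.8 + 17 × 1.8
      = 57.6 + 81.6 + 30.6 = 169.8 mm.

total ≈ 169.8 mm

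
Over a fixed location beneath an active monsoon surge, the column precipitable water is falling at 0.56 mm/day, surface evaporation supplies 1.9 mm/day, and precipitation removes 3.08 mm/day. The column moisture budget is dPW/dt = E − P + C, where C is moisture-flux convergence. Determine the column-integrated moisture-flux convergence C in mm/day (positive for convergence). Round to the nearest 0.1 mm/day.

dPW/dt = -0.56 mm/day.
C = dPW/dt − E + P = (-0.56) − 1.9 + 3.08 = 0.6 mm/day.

C ≈ 0.6 mm/day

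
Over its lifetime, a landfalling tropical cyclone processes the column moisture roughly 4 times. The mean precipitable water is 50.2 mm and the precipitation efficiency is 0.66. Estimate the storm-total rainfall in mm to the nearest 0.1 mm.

Each cycle deposits ε × PW = 0.66 × 50.2 = 33.132 mm.
Over 4 cycles: 4 × 33.132 = 132.5 mm.

rainfall ≈ 132.5 mm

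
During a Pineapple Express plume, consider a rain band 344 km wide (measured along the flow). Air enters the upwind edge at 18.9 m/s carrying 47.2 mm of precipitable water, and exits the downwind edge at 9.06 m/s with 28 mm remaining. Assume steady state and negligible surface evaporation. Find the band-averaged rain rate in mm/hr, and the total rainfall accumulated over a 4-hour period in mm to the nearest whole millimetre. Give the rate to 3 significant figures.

R ≈ 6.68 mm/hr; total ≈ 27 mm

Column moisture flux per unit crosswind length is F = V × PW.
Inflow: F_in = 18.9 × 47.2 = 892.08 mm·m/s
Outflow: F_out = 9.06 × 28 = 253.68 mm·m/s
Steady-state rate R = (F_in − F_out)/L = (892.08 − 253.68) / 344000 m = 1.856e-03 mm/s.
R = 1.856e-03 × 3600 = 6.68 mm/hr.
Over 4 h: total = 6.68 × 4 = 26.72 ≈ 27 mm.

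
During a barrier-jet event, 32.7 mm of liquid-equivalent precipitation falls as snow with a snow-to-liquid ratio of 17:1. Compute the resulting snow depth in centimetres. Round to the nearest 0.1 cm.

snow depth ≈ 55.6 cm

Snow depth = liquid × ratio = 32.7 mm × 17 = 555.9 mm = 55.6 cm.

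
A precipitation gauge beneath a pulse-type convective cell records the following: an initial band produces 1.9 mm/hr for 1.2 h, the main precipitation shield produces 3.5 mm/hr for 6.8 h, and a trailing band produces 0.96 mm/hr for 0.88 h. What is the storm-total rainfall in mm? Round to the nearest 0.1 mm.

total ≈ 26.9 mm

Total = Σ Rᵢ Δtᵢ = 1.9 × 1.2 + 3.5 × 6.8 + 0.96 × 0.88
      = 2.28 + 23.8 + 0.8448 = 26.9 mm.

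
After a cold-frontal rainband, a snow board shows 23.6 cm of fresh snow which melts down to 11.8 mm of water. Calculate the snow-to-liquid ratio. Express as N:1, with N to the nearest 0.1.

ratio ≈ 20.0

Ratio = snow depth / SWE = 236 mm / 11.8 mm = 20.0, i.e. 20.0:1.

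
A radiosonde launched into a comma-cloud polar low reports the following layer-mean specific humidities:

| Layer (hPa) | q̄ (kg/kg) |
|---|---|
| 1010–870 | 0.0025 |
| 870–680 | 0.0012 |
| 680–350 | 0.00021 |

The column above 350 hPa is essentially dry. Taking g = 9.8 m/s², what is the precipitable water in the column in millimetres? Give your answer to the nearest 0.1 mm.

PW ≈ 6.6 mm

Precipitable water is the column-integrated vapour mass per unit area: PW = (1/g) Σ q̄ Δp, with q in kg/kg and Δp in Pa (1 kg/m² of water = 1 mm).
Layer 1010–870 hPa: Δp = 140 hPa = 14000 Pa, q̄ = 0.0025 kg/kg → 0.0025 × 14000 / 9.8 = 3.57 mm
Layer 870–680 hPa: Δp = 190 hPa = 19000 Pa, q̄ = 0.0012 kg/kg → 0.0012 × 19000 / 9.8 = 2.33 mm
Layer 680–350 hPa: Δp = 330 hPa = 33000 Pa, q̄ = 0.00021 kg/kg → 0.00021 × 33000 / 9.8 = 0.71 mm
PW = 3.57 + 2.33 + 0.71 = 6.61 ≈ 6.6 mm.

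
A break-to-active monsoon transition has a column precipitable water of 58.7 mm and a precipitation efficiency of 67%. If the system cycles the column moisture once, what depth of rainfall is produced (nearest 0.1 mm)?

Rainfall = ε × PW = 0.67 × 58.7 = 39.3 mm.

rainfall ≈ 39.3 mm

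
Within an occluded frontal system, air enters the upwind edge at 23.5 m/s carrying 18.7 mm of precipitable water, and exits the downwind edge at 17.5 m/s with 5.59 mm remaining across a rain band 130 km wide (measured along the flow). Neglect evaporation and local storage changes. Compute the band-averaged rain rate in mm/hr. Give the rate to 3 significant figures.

Column moisture flux per unit crosswind length is F = V × PW.
Inflow: F_in = 23.5 × 18.7 = 439.45 mm·m/s
Outflow: F_out = 17.5 × 5.59 = 97.825 mm·m/s
Steady-state rate R = (F_in − F_out)/L = (439.45 − 97.825) / 130000 m = 2.628e-03 mm/s.
R = 2.628e-03 × 3600 = 9.46 mm/hr.

R ≈ 9.46 mm/hr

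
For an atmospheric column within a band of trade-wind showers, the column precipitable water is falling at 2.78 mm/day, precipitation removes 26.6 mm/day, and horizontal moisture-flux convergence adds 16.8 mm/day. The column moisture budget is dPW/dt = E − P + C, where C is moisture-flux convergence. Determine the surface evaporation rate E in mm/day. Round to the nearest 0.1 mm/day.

E ≈ 7.0 mm/day

dPW/dt = -2.78 mm/day.
E = dPW/dt + P − C = (-2.78) + 26.6 − (16.8) = 7.0 mm/day.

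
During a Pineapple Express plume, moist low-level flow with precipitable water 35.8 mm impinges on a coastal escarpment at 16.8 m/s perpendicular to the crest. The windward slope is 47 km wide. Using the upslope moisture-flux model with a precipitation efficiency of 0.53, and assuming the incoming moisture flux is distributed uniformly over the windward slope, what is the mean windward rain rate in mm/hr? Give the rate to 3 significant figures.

Incoming column moisture flux per unit ridge length: F = V × PW = 16.8 × 35.8 = 601.44 mm·m/s.
Spread over the 47 km slope with efficiency ε = 0.53: R = ε·F/W = 0.53 × 601.44 / 47000 m = 6.782e-03 mm/s.
R = 6.782e-03 × 3600 = 24.4 mm/hr.

R ≈ 24.4 mm/hr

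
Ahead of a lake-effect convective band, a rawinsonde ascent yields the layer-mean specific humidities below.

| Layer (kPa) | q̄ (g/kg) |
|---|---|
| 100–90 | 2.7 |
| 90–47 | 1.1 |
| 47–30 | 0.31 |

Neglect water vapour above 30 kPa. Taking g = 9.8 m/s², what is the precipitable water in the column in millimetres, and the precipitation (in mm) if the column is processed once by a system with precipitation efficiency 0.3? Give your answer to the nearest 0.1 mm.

PW ≈ 8.1 mm; precipitation ≈ 2.4 mm

Precipitable water is the column-integrated vapour mass per unit area: PW = (1/g) Σ q̄ Δp, with q in kg/kg and Δp in Pa (1 kg/m² of water = 1 mm).
Layer 100–90 kPa: Δp = 100 hPa = 10000 Pa, q̄ = 0.0027 kg/kg → 0.0027 × 10000 / 9.8 = 2.76 mm
Layer 90–47 kPa: Δp = 430 hPa = 43000 Pa, q̄ = 0.0011 kg/kg → 0.0011 × 43000 / 9.8 = 4.83 mm
Layer 47–30 kPa: Δp = 170 hPa = 17000 Pa, q̄ = 0.00031 kg/kg → 0.00031 × 17000 / 9.8 = 0.54 mm
PW = 2.76 + 4.83 + 0.54 = 8.13 ≈ 8.1 mm.
Precipitation = ε × PW = 0.3 × 8.1 = 2.4 mm.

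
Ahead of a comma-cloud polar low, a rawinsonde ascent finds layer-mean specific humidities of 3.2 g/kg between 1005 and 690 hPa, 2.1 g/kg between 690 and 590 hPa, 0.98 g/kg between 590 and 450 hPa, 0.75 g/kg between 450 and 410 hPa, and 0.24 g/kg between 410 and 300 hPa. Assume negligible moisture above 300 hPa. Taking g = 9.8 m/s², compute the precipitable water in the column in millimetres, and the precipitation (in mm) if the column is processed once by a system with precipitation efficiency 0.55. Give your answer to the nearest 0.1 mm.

Precipitable water is the column-integrated vapour mass per unit area: PW = (1/g) Σ q̄ Δp, with q in kg/kg and Δp in Pa (1 kg/m² of water = 1 mm).
Layer 1005–690 hPa: Δp = 315 hPa = 31500 Pa, q̄ = 0.0032 kg/kg → 0.0032 × 31500 / 9.8 = 10.29 mm
Layer 690–590 hPa: Δp = 100 hPa = 10000 Pa, q̄ = 0.0021 kg/kg → 0.0021 × 10000 / 9.8 = 2.14 mm
Layer 590–450 hPa: Δp = 140 hPa = 14000 Pa, q̄ = 0.00098 kg/kg → 0.00098 × 14000 / 9.8 = 1.40 mm
Layer 450–410 hPa: Δp = 40 hPa = 4000 Pa, q̄ = 0.00075 kg/kg → 0.00075 × 4000 / 9.8 = 0.31 mm
Layer 410–300 hPa: Δp = 110 hPa = 11000 Pa, q̄ = 0.00024 kg/kg → 0.00024 × 11000 / 9.8 = 0.27 mm
PW = 10.29 + 2.14 + 1.40 + 0.31 + 0.27 = 14.41 ≈ 14.4 mm.
Precipitation = ε × PW = 0.55 × 14.4 = 7.9 mm.

PW ≈ 14.4 mm; precipitation ≈ 7.9 mm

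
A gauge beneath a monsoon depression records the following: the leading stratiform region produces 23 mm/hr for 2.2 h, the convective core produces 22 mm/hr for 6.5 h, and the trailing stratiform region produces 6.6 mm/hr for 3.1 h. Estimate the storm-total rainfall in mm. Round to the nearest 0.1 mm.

Total = Σ Rᵢ Δtᵢ = 23 × 2.2 + 22 × 6.5 + 6.6 × 3.1
      = 50.6 + 143 + 20.46 = 214.1 mm.

total ≈ 214.1 mm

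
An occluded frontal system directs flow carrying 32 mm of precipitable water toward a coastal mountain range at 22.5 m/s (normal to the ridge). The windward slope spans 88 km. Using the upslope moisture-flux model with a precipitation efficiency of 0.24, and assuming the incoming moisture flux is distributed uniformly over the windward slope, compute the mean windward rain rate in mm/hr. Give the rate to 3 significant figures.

Incoming column moisture flux per unit ridge length: F = V × PW = 22.5 × 32 = 720 mm·m/s.
Spread over the 88 km slope with efficiency ε = 0.24: R = ε·F/W = 0.24 × 720 / 88000 m = 1.964e-03 mm/s.
R = 1.964e-03 × 3600 = 7.07 mm/hr.

R ≈ 7.07 mm/hr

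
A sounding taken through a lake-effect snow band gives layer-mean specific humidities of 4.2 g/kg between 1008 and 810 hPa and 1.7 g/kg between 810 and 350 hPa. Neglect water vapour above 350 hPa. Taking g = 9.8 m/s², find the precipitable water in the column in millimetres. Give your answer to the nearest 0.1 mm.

PW ≈ 16.5 mm

Precipitable water is the column-integrated vapour mass per unit area: PW = (1/g) Σ q̄ Δp, with q in kg/kg and Δp in Pa (1 kg/m² of water = 1 mm).
Layer 1008–810 hPa: Δp = 198 hPa = 19800 Pa, q̄ = 0.0042 kg/kg → 0.0042 × 19800 / 9.8 = 8.49 mm
Layer 810–350 hPa: Δp = 460 hPa = 46000 Pa, q̄ = 0.0017 kg/kg → 0.0017 × 46000 / 9.8 = 7.98 mm
PW = 8.49 + 7.98 = 16.47 ≈ 16.5 mm.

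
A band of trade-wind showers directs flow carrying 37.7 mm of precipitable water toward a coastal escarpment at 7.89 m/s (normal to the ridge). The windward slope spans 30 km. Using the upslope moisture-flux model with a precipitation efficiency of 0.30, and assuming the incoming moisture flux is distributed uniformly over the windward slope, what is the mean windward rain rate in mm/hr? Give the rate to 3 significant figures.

Incoming column moisture flux per unit ridge length: F = V × PW = 7.89 × 37.7 = 297.453 mm·m/s.
Spread over the 30 km slope with efficiency ε = 0.30: R = ε·F/W = 0.30 × 297.453 / 30000 m = 2.975e-03 mm/s.
R = 2.975e-03 × 3600 = 10.7 mm/hr.

R ≈ 10.7 mm/hr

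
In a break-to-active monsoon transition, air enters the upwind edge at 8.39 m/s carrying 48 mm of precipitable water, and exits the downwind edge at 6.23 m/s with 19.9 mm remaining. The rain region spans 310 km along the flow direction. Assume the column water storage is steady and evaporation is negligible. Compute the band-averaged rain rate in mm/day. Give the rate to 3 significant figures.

Column moisture flux per unit crosswind length is F = V × PW.
Inflow: F_in = 8.39 × 48 = 402.72 mm·m/s
Outflow: F_out = 6.23 × 19.9 = 123.977 mm·m/s
Steady-state rate R = (F_in − F_out)/L = (402.72 − 123.977) / 310000 m = 8.992e-04 mm/s.
R = 8.992e-04 × 3600 × 24 = 77.7 mm/day.

R ≈ 77.7 mm/day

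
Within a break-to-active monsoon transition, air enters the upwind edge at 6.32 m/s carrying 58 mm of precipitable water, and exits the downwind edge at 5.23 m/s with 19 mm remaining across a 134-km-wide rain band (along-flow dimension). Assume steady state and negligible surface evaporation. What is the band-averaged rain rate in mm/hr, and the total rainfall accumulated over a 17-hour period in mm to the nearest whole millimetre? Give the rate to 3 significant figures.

Column moisture flux per unit crosswind length is F = V × PW.
Inflow: F_in = 6.32 × 58 = 366.56 mm·m/s
Outflow: F_out = 5.23 × 19 = 99.37 mm·m/s
Steady-state rate R = (F_in − F_out)/L = (366.56 − 99.37) / 134000 m = 1.994e-03 mm/s.
R = 1.994e-03 × 3600 = 7.18 mm/hr.
Over 17 h: total = 7.18 × 17 = 122.06 ≈ 122 mm.

R ≈ 7.18 mm/hr; total ≈ 122 mm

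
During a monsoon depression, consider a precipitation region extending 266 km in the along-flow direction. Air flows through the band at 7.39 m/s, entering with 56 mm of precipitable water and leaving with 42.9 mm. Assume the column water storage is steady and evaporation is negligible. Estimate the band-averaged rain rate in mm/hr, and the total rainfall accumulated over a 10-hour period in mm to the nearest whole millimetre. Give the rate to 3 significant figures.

Column moisture flux per unit crosswind length is F = V × PW.
Inflow: F_in = 7.39 × 56 = 413.84 mm·m/s
Outflow: F_out = 7.39 × 42.9 = 317.031 mm·m/s
Steady-state rate R = (F_in − F_out)/L = (413.84 − 317.031) / 266000 m = 3.639e-04 mm/s.
R = 3.639e-04 × 3600 = 1.31 mm/hr.
Over 10 h: total = 1.31 × 10 = 13.1 ≈ 13 mm.

R ≈ 1.31 mm/hr; total ≈ 13 mm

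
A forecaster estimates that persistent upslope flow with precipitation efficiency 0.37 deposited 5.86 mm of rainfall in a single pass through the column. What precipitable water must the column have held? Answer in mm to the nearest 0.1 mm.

PW = rainfall / ε = 5.86 / 0.37 = 15.8 mm.

PW ≈ 15.8 mm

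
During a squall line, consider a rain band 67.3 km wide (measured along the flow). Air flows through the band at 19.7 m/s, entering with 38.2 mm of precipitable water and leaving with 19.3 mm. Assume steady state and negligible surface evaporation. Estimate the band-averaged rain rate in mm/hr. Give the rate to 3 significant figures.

Column moisture flux per unit crosswind length is F = V × PW.
Inflow: F_in = 19.7 × 38.2 = 752.54 mm·m/s
Outflow: F_out = 19.7 × 19.3 = 380.21 mm·m/s
Steady-state rate R = (F_in − F_out)/L = (752.54 − 380.21) / 67300 m = 5.532e-03 mm/s.
R = 5.532e-03 × 3600 = 19.9 mm/hr.

R ≈ 19.9 mm/hr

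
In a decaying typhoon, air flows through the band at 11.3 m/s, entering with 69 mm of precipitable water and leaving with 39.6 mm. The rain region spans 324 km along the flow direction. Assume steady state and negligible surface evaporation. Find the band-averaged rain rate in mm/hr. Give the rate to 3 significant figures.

Column moisture flux per unit crosswind length is F = V × PW.
Inflow: F_in = 11.3 × 69 = 779.7 mm·m/s
Outflow: F_out = 11.3 × 39.6 = 447.48 mm·m/s
Steady-state rate R = (F_in − F_out)/L = (779.7 − 447.48) / 324000 m = 1.025e-03 mm/s.
R = 1.025e-03 × 3600 = 3.69 mm/hr.

R ≈ 3.69 mm/hr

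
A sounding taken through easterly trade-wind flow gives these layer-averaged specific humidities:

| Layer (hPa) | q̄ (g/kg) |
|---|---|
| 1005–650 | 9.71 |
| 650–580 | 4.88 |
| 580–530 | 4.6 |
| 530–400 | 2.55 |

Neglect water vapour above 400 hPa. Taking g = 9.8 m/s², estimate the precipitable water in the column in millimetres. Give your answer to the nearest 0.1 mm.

Precipitable water is the column-integrated vapour mass per unit area: PW = (1/g) Σ q̄ Δp, with q in kg/kg and Δp in Pa (1 kg/m² of water = 1 mm).
Layer 1005–650 hPa: Δp = 355 hPa = 35500 Pa, q̄ = 0.00971 kg/kg → 0.00971 × 35500 / 9.8 = 35.17 mm
Layer 650–580 hPa: Δp = 70 hPa = 7000 Pa, q̄ = 0.00488 kg/kg → 0.00488 × 7000 / 9.8 = 3.49 mm
Layer 580–530 hPa: Δp = 50 hPa = 5000 Pa, q̄ = 0.0046 kg/kg → 0.0046 × 5000 / 9.8 = 2.35 mm
Layer 530–400 hPa: Δp = 130 hPa = 13000 Pa, q̄ = 0.00255 kg/kg → 0.00255 × 13000 / 9.8 = 3.38 mm
PW = 35.17 + 3.49 + 2.35 + 3.38 = 44.39 ≈ 44.4 mm.

PW ≈ 44.4 mm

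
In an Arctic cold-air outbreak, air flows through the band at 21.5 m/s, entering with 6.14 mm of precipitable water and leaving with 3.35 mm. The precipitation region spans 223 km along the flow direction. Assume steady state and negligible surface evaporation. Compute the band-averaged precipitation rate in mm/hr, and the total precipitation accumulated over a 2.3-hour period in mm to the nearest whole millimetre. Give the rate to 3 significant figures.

Column moisture flux per unit crosswind length is F = V × PW.
Inflow: F_in = 21.5 × 6.14 = 132.01 mm·m/s
Outflow: F_out = 21.5 × 3.35 = 72.025 mm·m/s
Steady-state rate R = (F_in − F_out)/L = (132.01 − 72.025) / 223000 m = 2.690e-04 mm/s.
R = 2.690e-04 × 3600 = 0.968 mm/hr.
Over 2.3 h: total = 0.968 × 2.3 = 2.2264 ≈ 2 mm.

R ≈ 0.968 mm/hr; total ≈ 2 mm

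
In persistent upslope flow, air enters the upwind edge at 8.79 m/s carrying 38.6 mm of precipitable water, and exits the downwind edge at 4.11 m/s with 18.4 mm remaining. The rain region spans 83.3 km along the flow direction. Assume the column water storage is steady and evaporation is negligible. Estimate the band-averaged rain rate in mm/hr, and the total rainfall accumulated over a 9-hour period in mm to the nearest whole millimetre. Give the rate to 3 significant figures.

Column moisture flux per unit crosswind length is F = V × PW.
Inflow: F_in = 8.79 × 38.6 = 339.294 mm·m/s
Outflow: F_out = 4.11 × 18.4 = 75.624 mm·m/s
Steady-state rate R = (F_in − F_out)/L = (339.294 − 75.624) / 83300 m = 3.165e-03 mm/s.
R = 3.165e-03 × 3600 = 11.4 mm/hr.
Over 9 h: total = 11.4 × 9 = 102.6 ≈ 103 mm.

R ≈ 11.4 mm/hr; total ≈ 103 mm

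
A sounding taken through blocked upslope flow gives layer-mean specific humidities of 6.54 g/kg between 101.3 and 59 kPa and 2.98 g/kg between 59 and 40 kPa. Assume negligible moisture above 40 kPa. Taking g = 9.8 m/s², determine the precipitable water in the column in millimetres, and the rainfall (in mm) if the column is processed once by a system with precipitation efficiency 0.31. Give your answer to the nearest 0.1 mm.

PW ≈ 34.0 mm; rainfall ≈ 10.5 mm

Precipitable water is the column-integrated vapour mass per unit area: PW = (1/g) Σ q̄ Δp, with q in kg/kg and Δp in Pa (1 kg/m² of water = 1 mm).
Layer 101.3–59 kPa: Δp = 423 hPa = 42300 Pa, q̄ = 0.00654 kg/kg → 0.00654 × 42300 / 9.8 = 28.23 mm
Layer 59–40 kPa: Δp = 190 hPa = 19000 Pa, q̄ = 0.00298 kg/kg → 0.00298 × 19000 / 9.8 = 5.78 mm
PW = 28.23 + 5.78 = 34.01 ≈ 34.0 mm.
Rainfall = ε × PW = 0.31 × 34.0 = 10.5 mm.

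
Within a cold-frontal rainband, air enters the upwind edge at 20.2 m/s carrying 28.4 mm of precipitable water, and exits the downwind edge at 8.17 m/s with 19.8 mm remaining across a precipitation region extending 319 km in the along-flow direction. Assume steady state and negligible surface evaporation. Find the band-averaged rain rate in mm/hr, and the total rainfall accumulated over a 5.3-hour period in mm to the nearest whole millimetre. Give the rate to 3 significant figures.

R ≈ 4.65 mm/hr; total ≈ 25 mm

Column moisture flux per unit crosswind length is F = V × PW.
Inflow: F_in = 20.2 × 28.4 = 573.68 mm·m/s
Outflow: F_out = 8.17 × 19.8 = 161.766 mm·m/s
Steady-state rate R = (F_in − F_out)/L = (573.68 − 161.766) / 319000 m = 1.291e-03 mm/s.
R = 1.291e-03 × 3600 = 4.65 mm/hr.
Over 5.3 h: total = 4.65 × 5.3 = 24.645 ≈ 25 mm.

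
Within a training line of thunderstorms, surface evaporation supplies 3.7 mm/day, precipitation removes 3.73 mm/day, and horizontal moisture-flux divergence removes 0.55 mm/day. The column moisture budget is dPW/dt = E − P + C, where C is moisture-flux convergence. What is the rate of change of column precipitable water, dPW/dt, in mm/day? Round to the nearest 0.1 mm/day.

dPW/dt = E − P + C = 3.7 − 3.73 + (-0.55) = -0.6 mm/day.

dPW/dt ≈ -0.6 mm/day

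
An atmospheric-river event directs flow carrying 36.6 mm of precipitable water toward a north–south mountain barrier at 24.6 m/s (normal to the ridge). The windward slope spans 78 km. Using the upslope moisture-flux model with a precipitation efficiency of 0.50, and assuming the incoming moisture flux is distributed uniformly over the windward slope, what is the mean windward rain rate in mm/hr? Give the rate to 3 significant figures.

Incoming column moisture flux per unit ridge length: F = V × PW = 24.6 × 36.6 = 900.36 mm·m/s.
Spread over the 78 km slope with efficiency ε = 0.50: R = ε·F/W = 0.50 × 900.36 / 78000 m = 5.772e-03 mm/s.
R = 5.772e-03 × 3600 = 20.8 mm/hr.

R ≈ 20.8 mm/hr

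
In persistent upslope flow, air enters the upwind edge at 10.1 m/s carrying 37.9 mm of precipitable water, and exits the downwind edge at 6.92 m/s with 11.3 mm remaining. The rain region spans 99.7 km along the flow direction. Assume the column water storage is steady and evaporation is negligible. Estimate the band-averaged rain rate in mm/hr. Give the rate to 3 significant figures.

Column moisture flux per unit crosswind length is F = V × PW.
Inflow: F_in = 10.1 × 37.9 = 382.79 mm·m/s
Outflow: F_out = 6.92 × 11.3 = 78.196 mm·m/s
Steady-state rate R = (F_in − F_out)/L = (382.79 − 78.196) / 99700 m = 3.055e-03 mm/s.
R = 3.055e-03 × 3600 = 11.0 mm/hr.

R ≈ 11.0 mm/hr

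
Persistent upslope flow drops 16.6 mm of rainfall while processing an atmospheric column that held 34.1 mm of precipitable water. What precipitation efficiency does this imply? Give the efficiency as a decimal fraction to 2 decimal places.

ε ≈ 0.49

ε = rainfall / PW = 16.6 / 34.1 = 0.49.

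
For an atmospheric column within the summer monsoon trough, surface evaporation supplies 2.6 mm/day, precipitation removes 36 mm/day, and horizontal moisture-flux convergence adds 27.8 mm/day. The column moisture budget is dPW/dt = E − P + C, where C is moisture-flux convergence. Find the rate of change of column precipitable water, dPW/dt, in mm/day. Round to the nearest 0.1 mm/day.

dPW/dt ≈ -5.6 mm/day

dPW/dt = E − P + C = 2.6 − 36 + (27.8) = -5.6 mm/day.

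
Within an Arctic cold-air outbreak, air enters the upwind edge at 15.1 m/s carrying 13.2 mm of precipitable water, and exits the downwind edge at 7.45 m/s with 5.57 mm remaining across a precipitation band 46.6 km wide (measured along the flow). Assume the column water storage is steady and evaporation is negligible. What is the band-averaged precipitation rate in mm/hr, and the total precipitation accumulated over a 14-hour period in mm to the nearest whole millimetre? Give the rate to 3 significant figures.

R ≈ 12.2 mm/hr; total ≈ 171 mm

Column moisture flux per unit crosswind length is F = V × PW.
Inflow: F_in = 15.1 × 13.2 = 199.32 mm·m/s
Outflow: F_out = 7.45 × 5.57 = 41.4965 mm·m/s
Steady-state rate R = (F_in − F_out)/L = (199.32 − 41.4965) / 46600 m = 3.387e-03 mm/s.
R = 3.387e-03 × 3600 = 12.2 mm/hr.
Over 14 h: total = 12.2 × 14 = 170.8 ≈ 171 mm.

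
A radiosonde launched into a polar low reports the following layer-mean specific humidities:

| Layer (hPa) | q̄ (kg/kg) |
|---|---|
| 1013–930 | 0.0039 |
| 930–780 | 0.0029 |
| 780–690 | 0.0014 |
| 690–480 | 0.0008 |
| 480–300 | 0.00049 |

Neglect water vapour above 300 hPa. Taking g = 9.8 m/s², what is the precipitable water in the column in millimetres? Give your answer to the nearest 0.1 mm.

PW ≈ 11.6 mm

Precipitable water is the column-integrated vapour mass per unit area: PW = (1/g) Σ q̄ Δp, with q in kg/kg and Δp in Pa (1 kg/m² of water = 1 mm).
Layer 1013–930 hPa: Δp = 83 hPa = 8300 Pa, q̄ = 0.0039 kg/kg → 0.0039 × 8300 / 9.8 = 3.30 mm
Layer 930–780 hPa: Δp = 150 hPa = 15000 Pa, q̄ = 0.0029 kg/kg → 0.0029 × 15000 / 9.8 = 4.44 mm
Layer 780–690 hPa: Δp = 90 hPa = 9000 Pa, q̄ = 0.0014 kg/kg → 0.0014 × 9000 / 9.8 = 1.29 mm
Layer 690–480 hPa: Δp = 210 hPa = 21000 Pa, q̄ = 0.0008 kg/kg → 0.0008 × 21000 / 9.8 = 1.71 mm
Layer 480–300 hPa: Δp = 180 hPa = 18000 Pa, q̄ = 0.00049 kg/kg → 0.00049 × 18000 / 9.8 = 0.90 mm
PW = 3.30 + 4.44 + 1.29 + 1.71 + 0.90 = 11.64 ≈ 11.6 mm.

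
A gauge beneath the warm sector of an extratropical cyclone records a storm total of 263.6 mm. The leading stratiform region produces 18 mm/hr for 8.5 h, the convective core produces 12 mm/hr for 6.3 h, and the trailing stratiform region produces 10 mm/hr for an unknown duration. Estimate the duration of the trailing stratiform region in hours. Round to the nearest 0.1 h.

duration ≈ 3.5 h

Known phases: 18 × 8.5 + 12 × 6.3 = 153 + 75.6 = 228.6 mm.
Remaining depth = 263.6 − 228.6 = 35 mm.
Duration = 35 / 10 = 3.5 h.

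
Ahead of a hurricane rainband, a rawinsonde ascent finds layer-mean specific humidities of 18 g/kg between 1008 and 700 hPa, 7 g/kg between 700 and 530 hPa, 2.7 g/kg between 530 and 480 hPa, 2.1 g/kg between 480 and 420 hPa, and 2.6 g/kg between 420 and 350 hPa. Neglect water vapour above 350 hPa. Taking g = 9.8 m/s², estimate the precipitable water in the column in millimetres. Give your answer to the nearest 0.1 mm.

PW ≈ 73.2 mm

Precipitable water is the column-integrated vapour mass per unit area: PW = (1/g) Σ q̄ Δp, with q in kg/kg and Δp in Pa (1 kg/m² of water = 1 mm).
Layer 1008–700 hPa: Δp = 308 hPa = 30800 Pa, q̄ = 0.018 kg/kg → 0.018 × 30800 / 9.8 = 56.57 mm
Layer 700–530 hPa: Δp = 170 hPa = 17000 Pa, q̄ = 0.007 kg/kg → 0.007 × 17000 / 9.8 = 12.14 mm
Layer 530–480 hPa: Δp = 50 hPa = 5000 Pa, q̄ = 0.0027 kg/kg → 0.0027 × 5000 / 9.8 = 1.38 mm
Layer 480–420 hPa: Δp = 60 hPa = 6000 Pa, q̄ = 0.0021 kg/kg → 0.0021 × 6000 / 9.8 = 1.29 mm
Layer 420–350 hPa: Δp = 70 hPa = 7000 Pa, q̄ = 0.0026 kg/kg → 0.0026 × 7000 / 9.8 = 1.86 mm
PW = 56.57 + 12.14 + 1.38 + 1.29 + 1.86 = 73.24 ≈ 73.2 mm.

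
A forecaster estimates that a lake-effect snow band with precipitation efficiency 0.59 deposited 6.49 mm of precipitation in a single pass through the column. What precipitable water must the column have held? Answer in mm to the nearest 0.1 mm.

PW ≈ 11.0 mm

PW = precipitation / ε = 6.49 / 0.59 = 11.0 mm.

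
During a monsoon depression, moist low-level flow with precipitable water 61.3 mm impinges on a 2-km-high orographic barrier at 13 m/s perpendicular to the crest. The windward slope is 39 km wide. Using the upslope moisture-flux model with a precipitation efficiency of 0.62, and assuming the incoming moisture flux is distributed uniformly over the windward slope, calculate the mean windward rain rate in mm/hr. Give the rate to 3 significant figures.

Incoming column moisture flux per unit ridge length: F = V × PW = 13 × 61.3 = 796.9 mm·m/s.
Spread over the 39 km slope with efficiency ε = 0.62: R = ε·F/W = 0.62 × 796.9 / 39000 m = 1.267e-02 mm/s.
R = 1.267e-02 × 3600 = 45.6 mm/hr.

R ≈ 45.6 mm/hr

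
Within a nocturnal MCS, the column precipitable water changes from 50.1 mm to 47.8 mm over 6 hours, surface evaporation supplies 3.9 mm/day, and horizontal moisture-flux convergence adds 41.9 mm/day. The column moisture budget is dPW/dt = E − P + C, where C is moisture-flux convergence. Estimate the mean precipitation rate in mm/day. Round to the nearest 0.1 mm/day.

dPW/dt = (47.8 − 50.1) mm / (6/24 day) = -9.200 mm/day.
P = E + C − dPW/dt = 3.9 + (41.9) − (-9.200) = 55.0 mm/day.

P ≈ 55.0 mm/day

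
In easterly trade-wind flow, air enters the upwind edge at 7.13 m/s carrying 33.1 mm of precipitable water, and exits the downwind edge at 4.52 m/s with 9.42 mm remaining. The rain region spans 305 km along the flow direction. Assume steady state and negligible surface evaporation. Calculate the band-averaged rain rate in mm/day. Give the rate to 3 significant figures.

R ≈ 54.8 mm/day

Column moisture flux per unit crosswind length is F = V × PW.
Inflow: F_in = 7.13 × 33.1 = 236.003 mm·m/s
Outflow: F_out = 4.52 × 9.42 = 42.5784 mm·m/s
Steady-state rate R = (F_in − F_out)/L = (236.003 − 42.5784) / 305000 m = 6.342e-04 mm/s.
R = 6.342e-04 × 3600 × 24 = 54.8 mm/day.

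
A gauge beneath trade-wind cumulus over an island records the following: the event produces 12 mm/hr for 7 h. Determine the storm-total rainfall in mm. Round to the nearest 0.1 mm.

Total = Σ Rᵢ Δtᵢ = 12 × 7
      = 84 = 84.0 mm.

total ≈ 84.0 mm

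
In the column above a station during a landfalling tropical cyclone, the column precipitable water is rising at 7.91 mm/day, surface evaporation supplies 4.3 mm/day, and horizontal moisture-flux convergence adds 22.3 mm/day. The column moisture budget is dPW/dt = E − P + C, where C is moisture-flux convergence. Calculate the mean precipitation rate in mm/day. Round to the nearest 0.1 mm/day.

dPW/dt = +7.91 mm/day.
P = E + C − dPW/dt = 4.3 + (22.3) − (+7.91) = 18.7 mm/day.

P ≈ 18.7 mm/day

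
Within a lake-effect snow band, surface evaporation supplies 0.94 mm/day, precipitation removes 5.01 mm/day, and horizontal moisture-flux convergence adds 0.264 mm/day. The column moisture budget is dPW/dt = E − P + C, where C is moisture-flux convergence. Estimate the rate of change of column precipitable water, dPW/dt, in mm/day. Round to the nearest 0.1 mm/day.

dPW/dt ≈ -3.8 mm/day

dPW/dt = E − P + C = 0.94 − 5.01 + (0.264) = -3.8 mm/day.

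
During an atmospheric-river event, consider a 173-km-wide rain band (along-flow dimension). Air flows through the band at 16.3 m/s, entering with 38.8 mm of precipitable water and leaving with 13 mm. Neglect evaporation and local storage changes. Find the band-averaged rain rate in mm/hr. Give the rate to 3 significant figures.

R ≈ 8.75 mm/hr

Column moisture flux per unit crosswind length is F = V × PW.
Inflow: F_in = 16.3 × 38.8 = 632.44 mm·m/s
Outflow: F_out = 16.3 × 13 = 211.9 mm·m/s
Steady-state rate R = (F_in − F_out)/L = (632.44 − 211.9) / 173000 m = 2.431e-03 mm/s.
R = 2.431e-03 × 3600 = 8.75 mm/hr.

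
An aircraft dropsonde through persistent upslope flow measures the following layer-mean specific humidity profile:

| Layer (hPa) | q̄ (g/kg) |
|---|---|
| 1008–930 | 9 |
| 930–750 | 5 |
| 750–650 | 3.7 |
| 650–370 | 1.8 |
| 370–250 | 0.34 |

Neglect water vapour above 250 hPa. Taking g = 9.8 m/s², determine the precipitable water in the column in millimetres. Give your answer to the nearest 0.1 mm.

PW ≈ 25.7 mm

Precipitable water is the column-integrated vapour mass per unit area: PW = (1/g) Σ q̄ Δp, with q in kg/kg and Δp in Pa (1 kg/m² of water = 1 mm).
Layer 1008–930 hPa: Δp = 78 hPa = 7800 Pa, q̄ = 0.009 kg/kg → 0.009 × 7800 / 9.8 = 7.16 mm
Layer 930–750 hPa: Δp = 180 hPa = 18000 Pa, q̄ = 0.005 kg/kg → 0.005 × 18000 / 9.8 = 9.18 mm
Layer 750–650 hPa: Δp = 100 hPa = 10000 Pa, q̄ = 0.0037 kg/kg → 0.0037 × 10000 / 9.8 = 3.78 mm
Layer 650–370 hPa: Δp = 280 hPa = 28000 Pa, q̄ = 0.0018 kg/kg → 0.0018 × 28000 / 9.8 = 5.14 mm
Layer 370–250 hPa: Δp = 120 hPa = 12000 Pa, q̄ = 0.00034 kg/kg → 0.00034 × 12000 / 9.8 = 0.42 mm
PW = 7.16 + 9.18 + 3.78 + 5.14 + 0.42 = 25.68 ≈ 25.7 mm.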